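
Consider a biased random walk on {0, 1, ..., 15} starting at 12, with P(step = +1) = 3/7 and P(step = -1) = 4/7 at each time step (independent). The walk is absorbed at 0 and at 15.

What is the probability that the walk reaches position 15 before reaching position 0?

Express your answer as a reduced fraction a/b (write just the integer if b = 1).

Answer: 11855025/28632241

Derivation:
Biased walk: p = 3/7, q = 4/7, r = q/p = 4/3
Gambler's ruin: P(hit 15 before 0 | start at 12) = (1 - r^a)/(1 - r^N)
r^12 = 16777216/531441; r^15 = 1073741824/14348907
P = (1 - 16777216/531441) / (1 - 1073741824/14348907) = -16245775/531441 / -1059392917/14348907 = 11855025/28632241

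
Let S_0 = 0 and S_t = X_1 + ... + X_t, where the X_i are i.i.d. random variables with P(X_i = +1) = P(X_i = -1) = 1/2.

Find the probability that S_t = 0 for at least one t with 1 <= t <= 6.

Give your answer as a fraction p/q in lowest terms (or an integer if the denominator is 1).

Answer: 11/16

Derivation:
Count via complement. Let g(t,s) = #length-t paths at position s with S_1..S_t all ≠ 0.
g(t,s) = g(t-1,s-1) + g(t-1,s+1) for s ≠ 0; g(t,0) = 0.
t=0: g(0,0)=1
t=1: g(1,-1)=1 g(1,1)=1
t=2: g(2,-2)=1 g(2,2)=1
t=3: g(3,-3)=1 g(3,-1)=1 g(3,1)=1 g(3,3)=1
t=4: g(4,-4)=1 g(4,-2)=2 g(4,2)=2 g(4,4)=1
t=5: g(5,-5)=1 g(5,-3)=3 g(5,-1)=2 g(5,1)=2 g(5,3)=3 g(5,5)=1
t=6: g(6,-6)=1 g(6,-4)=4 g(6,-2)=5 g(6,2)=5 g(6,4)=4 g(6,6)=1
Paths never hitting 0: Σ_s g(6,s) = 20
Paths hitting 0: 2^6 - 20 = 44
P = 44/64 = 11/16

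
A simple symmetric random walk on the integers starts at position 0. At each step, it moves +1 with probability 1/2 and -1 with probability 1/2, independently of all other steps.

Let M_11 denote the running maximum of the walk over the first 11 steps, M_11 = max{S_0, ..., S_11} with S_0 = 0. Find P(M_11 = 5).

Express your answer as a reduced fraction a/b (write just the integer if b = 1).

Answer: 165/2048

Derivation:
Let M_11 = max(S_0,...,S_11). Use the reflection principle: for j ≥ 1, #{paths with M_11 ≥ j} = #{S_11 ≥ j} + #{S_11 ≥ j+1}.
By reflection, #{M_11 ≥ 5} = #{S_11 ≥ 5} + #{S_11 ≥ 6} = 232 + 67 = 299.
#{M_11 ≥ 6} = #{S_11 ≥ 6} + #{S_11 ≥ 7} = 67 + 67 = 134.
#{M_11 = 5} = 299 - 134 = 165.
P(M_11 = 5) = 165/2048 = 165/2048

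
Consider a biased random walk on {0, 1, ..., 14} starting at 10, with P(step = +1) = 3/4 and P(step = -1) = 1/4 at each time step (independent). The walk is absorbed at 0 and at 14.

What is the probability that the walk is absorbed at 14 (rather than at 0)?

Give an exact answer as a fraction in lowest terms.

Answer: 597861/597871

Derivation:
Biased walk: p = 3/4, q = 1/4, r = q/p = 1/3
Gambler's ruin: P(hit 14 before 0 | start at 10) = (1 - r^a)/(1 - r^N)
r^10 = 1/59049; r^14 = 1/4782969
P = (1 - 1/59049) / (1 - 1/4782969) = 59048/59049 / 4782968/4782969 = 597861/597871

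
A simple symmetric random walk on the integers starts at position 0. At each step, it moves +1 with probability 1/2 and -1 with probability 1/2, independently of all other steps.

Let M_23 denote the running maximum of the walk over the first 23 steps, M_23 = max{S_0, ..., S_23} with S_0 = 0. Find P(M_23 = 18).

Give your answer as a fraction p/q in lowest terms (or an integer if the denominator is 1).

Answer: 253/8388608

Derivation:
Let M_23 = max(S_0,...,S_23). Use the reflection principle: for j ≥ 1, #{paths with M_23 ≥ j} = #{S_23 ≥ j} + #{S_23 ≥ j+1}.
By reflection, #{M_23 ≥ 18} = #{S_23 ≥ 18} + #{S_23 ≥ 19} = 277 + 277 = 554.
#{M_23 ≥ 19} = #{S_23 ≥ 19} + #{S_23 ≥ 20} = 277 + 24 = 301.
#{M_23 = 18} = 554 - 301 = 253.
P(M_23 = 18) = 253/8388608 = 253/8388608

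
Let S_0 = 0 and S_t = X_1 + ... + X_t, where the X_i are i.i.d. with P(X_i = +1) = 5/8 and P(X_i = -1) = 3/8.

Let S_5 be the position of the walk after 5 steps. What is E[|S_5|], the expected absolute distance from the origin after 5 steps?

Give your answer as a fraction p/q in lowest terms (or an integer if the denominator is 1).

S_5 takes values m ≡ 1 (mod 2) with |m| ≤ 5; P(S_5=m) = C(5,(5+m)/2) · (5/8)^((5+m)/2) · (3/8)^((5-m)/2).
Distribution: P(S=-5)=243/32768, P(S=-3)=2025/32768, P(S=-1)=3375/16384, P(S=1)=5625/16384, P(S=3)=9375/32768, P(S=5)=3125/32768
E[|S_5|] = Σ_m |m|·P(S_5=m) = 4315/2048

Answer: 4315/2048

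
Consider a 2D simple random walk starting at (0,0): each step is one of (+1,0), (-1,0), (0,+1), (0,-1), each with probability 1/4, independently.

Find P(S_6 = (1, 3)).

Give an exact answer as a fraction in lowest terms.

Let h be the number of horizontal steps (so 6-h are vertical). To end at (1,3) need (h+1)/2 right-steps and ((6-h)+3)/2 up-steps.
Sum over h with 1 ≤ h ≤ 3, h ≡ 1 (mod 2), 6-h ≡ 1 (mod 2):
h=1: C(6,1)·C(1,1)·C(5,4) = 6·1·5 = 30
h=3: C(6,3)·C(3,2)·C(3,3) = 20·3·1 = 60
Total favorable: 90
Total paths: 4^6 = 4096
P = 90/4096 = 45/2048

Answer: 45/2048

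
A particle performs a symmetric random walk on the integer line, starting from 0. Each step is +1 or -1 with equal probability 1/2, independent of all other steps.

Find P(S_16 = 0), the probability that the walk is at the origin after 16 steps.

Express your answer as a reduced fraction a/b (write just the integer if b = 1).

To return to 0 after 16 steps: need exactly 8 steps of +1 and 8 of -1.
Favorable paths: C(16,8) = 12870
Total paths: 2^16 = 65536
P = 12870/65536 = 6435/32768

Answer: 6435/32768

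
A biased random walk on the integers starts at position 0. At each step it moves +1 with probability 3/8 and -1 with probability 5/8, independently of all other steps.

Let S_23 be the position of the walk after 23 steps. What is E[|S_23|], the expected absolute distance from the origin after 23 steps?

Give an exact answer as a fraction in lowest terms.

S_23 takes values m ≡ 1 (mod 2) with |m| ≤ 23; P(S_23=m) = C(23,(23+m)/2) · (3/8)^((23+m)/2) · (5/8)^((23-m)/2).
Distribution: P(S=-23)=11920928955078125/590295810358705651712, P(S=-21)=164508819580078125/590295810358705651712, P(S=-19)=1085758209228515625/590295810358705651712, P(S=-17)=4560184478759765625/590295810358705651712, P(S=-15)=13680553436279296875/590295810358705651712, P(S=-13)=31191661834716796875/590295810358705651712, P(S=-11)=56144991302490234375/590295810358705651712, P(S=-9)=81811273040771484375/590295810358705651712, P(S=-7)=49086763824462890625/295147905179352825856, P(S=-5)=49086763824462890625/295147905179352825856, P(S=-3)=41232881612548828125/295147905179352825856, P(S=-1)=29237861507080078125/295147905179352825856, P(S=1)=17542716904248046875/295147905179352825856, P(S=3)=8906302428310546875/295147905179352825856, P(S=5)=3816986754990234375/295147905179352825856, P(S=7)=1374115231796484375/295147905179352825856, P(S=9)=824469139077890625/590295810358705651712, P(S=11)=203692375536890625/590295810358705651712, P(S=13)=40738475107378125/590295810358705651712, P(S=15)=6432390806428125/590295810358705651712, P(S=17)=771886896771375/590295810358705651712, P(S=19)=66161734008975/590295810358705651712, P(S=21)=3608821855035/590295810358705651712, P(S=23)=94143178827/590295810358705651712
E[|S_23|] = Σ_m |m|·P(S_23=m) = 57916642671141679729/9223372036854775808

Answer: 57916642671141679729/9223372036854775808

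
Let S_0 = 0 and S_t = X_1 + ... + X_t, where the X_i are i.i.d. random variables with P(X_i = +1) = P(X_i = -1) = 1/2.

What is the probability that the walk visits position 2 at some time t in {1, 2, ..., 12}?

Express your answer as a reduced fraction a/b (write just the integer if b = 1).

Answer: 595/1024

Derivation:
Count via complement. Let g(t,s) = #length-t paths at position s with S_1..S_t all ≠ 2.
g(t,s) = g(t-1,s-1) + g(t-1,s+1) for s ≠ 2; g(t,2) = 0.
t=0: g(0,0)=1
t=1: g(1,-1)=1 g(1,1)=1
t=2: g(2,-2)=1 g(2,0)=2
t=3: g(3,-3)=1 g(3,-1)=3 g(3,1)=2
t=4: g(4,-4)=1 g(4,-2)=4 g(4,0)=5
t=5: g(5,-5)=1 g(5,-3)=5 g(5,-1)=9 g(5,1)=5
t=6: g(6,-6)=1 g(6,-4)=6 g(6,-2)=14 g(6,0)=14
t=7: g(7,-7)=1 g(7,-5)=7 g(7,-3)=20 g(7,-1)=28 g(7,1)=14
t=8: g(8,-8)=1 g(8,-6)=8 g(8,-4)=27 g(8,-2)=48 g(8,0)=42
t=9: g(9,-9)=1 g(9,-7)=9 g(9,-5)=35 g(9,-3)=75 g(9,-1)=90 g(9,1)=42
t=10: g(10,-10)=1 g(10,-8)=10 g(10,-6)=44 g(10,-4)=110 g(10,-2)=165 g(10,0)=132
t=11: g(11,-11)=1 g(11,-9)=11 g(11,-7)=54 g(11,-5)=154 g(11,-3)=275 g(11,-1)=297 g(11,1)=132
t=12: g(12,-12)=1 g(12,-10)=12 g(12,-8)=65 g(12,-6)=208 g(12,-4)=429 g(12,-2)=572 g(12,0)=429
Paths never hitting 2: Σ_s g(12,s) = 1716
Paths hitting 2: 2^12 - 1716 = 2380
P = 2380/4096 = 595/1024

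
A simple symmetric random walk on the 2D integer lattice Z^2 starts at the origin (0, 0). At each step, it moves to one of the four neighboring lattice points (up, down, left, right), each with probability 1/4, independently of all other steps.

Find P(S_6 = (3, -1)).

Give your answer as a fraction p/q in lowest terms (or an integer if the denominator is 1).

Answer: 45/2048

Derivation:
Let h be the number of horizontal steps (so 6-h are vertical). To end at (3,-1) need (h+3)/2 right-steps and ((6-h)-1)/2 up-steps.
Sum over h with 3 ≤ h ≤ 5, h ≡ 1 (mod 2), 6-h ≡ 1 (mod 2):
h=3: C(6,3)·C(3,3)·C(3,1) = 20·1·3 = 60
h=5: C(6,5)·C(5,4)·C(1,0) = 6·5·1 = 30
Total favorable: 90
Total paths: 4^6 = 4096
P = 90/4096 = 45/2048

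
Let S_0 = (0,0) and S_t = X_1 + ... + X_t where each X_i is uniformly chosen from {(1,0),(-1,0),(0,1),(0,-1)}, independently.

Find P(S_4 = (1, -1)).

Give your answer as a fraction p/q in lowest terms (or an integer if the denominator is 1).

Answer: 3/32

Derivation:
Let h be the number of horizontal steps (so 4-h are vertical). To end at (1,-1) need (h+1)/2 right-steps and ((4-h)-1)/2 up-steps.
Sum over h with 1 ≤ h ≤ 3, h ≡ 1 (mod 2), 4-h ≡ 1 (mod 2):
h=1: C(4,1)·C(1,1)·C(3,1) = 4·1·3 = 12
h=3: C(4,3)·C(3,2)·C(1,0) = 4·3·1 = 12
Total favorable: 24
Total paths: 4^4 = 256
P = 24/256 = 3/32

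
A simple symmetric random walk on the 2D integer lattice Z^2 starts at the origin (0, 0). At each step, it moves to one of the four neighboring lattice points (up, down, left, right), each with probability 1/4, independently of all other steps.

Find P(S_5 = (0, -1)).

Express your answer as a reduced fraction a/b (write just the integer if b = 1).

Let h be the number of horizontal steps (so 5-h are vertical). To end at (0,-1) need (h+0)/2 right-steps and ((5-h)-1)/2 up-steps.
Sum over h with 0 ≤ h ≤ 4, h ≡ 0 (mod 2), 5-h ≡ 1 (mod 2):
h=0: C(5,0)·C(0,0)·C(5,2) = 1·1·10 = 10
h=2: C(5,2)·C(2,1)·C(3,1) = 10·2·3 = 60
h=4: C(5,4)·C(4,2)·C(1,0) = 5·6·1 = 30
Total favorable: 100
Total paths: 4^5 = 1024
P = 100/1024 = 25/256

Answer: 25/256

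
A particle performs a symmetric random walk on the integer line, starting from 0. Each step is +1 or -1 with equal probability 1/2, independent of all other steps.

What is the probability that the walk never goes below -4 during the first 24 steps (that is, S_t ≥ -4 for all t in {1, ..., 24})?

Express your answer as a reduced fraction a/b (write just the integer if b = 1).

Let f(t,s) = #length-t paths at position s with S_1..S_t all ≥ -4.
f(t,s) = f(t-1,s-1) + f(t-1,s+1) for s ≥ -4; f(t,s) = 0 for s < -4.
t=0: f(0,0)=1
t=1: f(1,-1)=1 f(1,1)=1
t=2: f(2,-2)=1 f(2,0)=2 f(2,2)=1
t=3: f(3,-3)=1 f(3,-1)=3 f(3,1)=3 f(3,3)=1
t=4: f(4,-4)=1 f(4,-2)=4 f(4,0)=6 f(4,2)=4 f(4,4)=1
t=5: f(5,-3)=5 f(5,-1)=10 f(5,1)=10 f(5,3)=5 f(5,5)=1
t=6: f(6,-4)=5 f(6,-2)=15 f(6,0)=20 f(6,2)=15 f(6,4)=6 f(6,6)=1
t=7: f(7,-3)=20 f(7,-1)=35 f(7,1)=35 f(7,3)=21 f(7,5)=7 f(7,7)=1
t=8: f(8,-4)=20 f(8,-2)=55 f(8,0)=70 f(8,2)=56 f(8,4)=28 f(8,6)=8 f(8,8)=1
t=9: f(9,-3)=75 f(9,-1)=125 f(9,1)=126 f(9,3)=84 f(9,5)=36 f(9,7)=9 f(9,9)=1
t=10: f(10,-4)=75 f(10,-2)=200 f(10,0)=251 f(10,2)=210 f(10,4)=120 f(10,6)=45 f(10,8)=10 f(10,10)=1
t=11: f(11,-3)=275 f(11,-1)=451 f(11,1)=461 f(11,3)=330 f(11,5)=165 f(11,7)=55 f(11,9)=11 f(11,11)=1
t=12: f(12,-4)=275 f(12,-2)=726 f(12,0)=912 f(12,2)=791 f(12,4)=495 f(12,6)=220 f(12,8)=66 f(12,10)=12 f(12,12)=1
t=13: f(13,-3)=1001 f(13,-1)=1638 f(13,1)=1703 f(13,3)=1286 f(13,5)=715 f(13,7)=286 f(13,9)=78 f(13,11)=13 f(13,13)=1
t=14: f(14,-4)=1001 f(14,-2)=2639 f(14,0)=3341 f(14,2)=2989 f(14,4)=2001 f(14,6)=1001 f(14,8)=364 f(14,10)=91 f(14,12)=14 f(14,14)=1
t=15: f(15,-3)=3640 f(15,-1)=5980 f(15,1)=6330 f(15,3)=4990 f(15,5)=3002 f(15,7)=1365 f(15,9)=455 f(15,11)=105 f(15,13)=15 f(15,15)=1
t=16: f(16,-4)=3640 f(16,-2)=9620 f(16,0)=12310 f(16,2)=11320 f(16,4)=7992 f(16,6)=4367 f(16,8)=1820 f(16,10)=560 f(16,12)=120 f(16,14)=16 f(16,16)=1
t=17: f(17,-3)=13260 f(17,-1)=21930 f(17,1)=23630 f(17,3)=19312 f(17,5)=12359 f(17,7)=6187 f(17,9)=2380 f(17,11)=680 f(17,13)=136 f(17,15)=17 f(17,17)=1
t=18: f(18,-4)=13260 f(18,-2)=35190 f(18,0)=45560 f(18,2)=42942 f(18,4)=31671 f(18,6)=18546 f(18,8)=8567 f(18,10)=3060 f(18,12)=816 f(18,14)=153 f(18,16)=18 f(18,18)=1
t=19: f(19,-3)=48450 f(19,-1)=80750 f(19,1)=88502 f(19,3)=74613 f(19,5)=50217 f(19,7)=27113 f(19,9)=11627 f(19,11)=3876 f(19,13)=969 f(19,15)=171 f(19,17)=19 f(19,19)=1
t=20: f(20,-4)=48450 f(20,-2)=129200 f(20,0)=169252 f(20,2)=163115 f(20,4)=124830 f(20,6)=77330 f(20,8)=38740 f(20,10)=15503 f(20,12)=4845 f(20,14)=1140 f(20,16)=190 f(20,18)=20 f(20,20)=1
t=21: f(21,-3)=177650 f(21,-1)=298452 f(21,1)=332367 f(21,3)=287945 f(21,5)=202160 f(21,7)=116070 f(21,9)=54243 f(21,11)=20348 f(21,13)=5985 f(21,15)=1330 f(21,17)=210 f(21,19)=21 f(21,21)=1
t=22: f(22,-4)=177650 f(22,-2)=476102 f(22,0)=630819 f(22,2)=620312 f(22,4)=490105 f(22,6)=318230 f(22,8)=170313 f(22,10)=74591 f(22,12)=26333 f(22,14)=7315 f(22,16)=1540 f(22,18)=231 f(22,20)=22 f(22,22)=1
t=23: f(23,-3)=653752 f(23,-1)=1106921 f(23,1)=1251131 f(23,3)=1110417 f(23,5)=808335 f(23,7)=488543 f(23,9)=244904 f(23,11)=100924 f(23,13)=33648 f(23,15)=8855 f(23,17)=1771 f(23,19)=253 f(23,21)=23 f(23,23)=1
t=24: f(24,-4)=653752 f(24,-2)=1760673 f(24,0)=2358052 f(24,2)=2361548 f(24,4)=1918752 f(24,6)=1296878 f(24,8)=733447 f(24,10)=345828 f(24,12)=134572 f(24,14)=42503 f(24,16)=10626 f(24,18)=2024 f(24,20)=276 f(24,22)=24 f(24,24)=1
Σ_s f(24,s) = 11618956
P = 11618956/16777216 = 2904739/4194304

Answer: 2904739/4194304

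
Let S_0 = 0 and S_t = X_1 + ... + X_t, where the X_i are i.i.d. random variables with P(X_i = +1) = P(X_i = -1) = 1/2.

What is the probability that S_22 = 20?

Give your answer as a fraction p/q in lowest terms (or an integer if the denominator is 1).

To reach position 20 after 22 steps: need 21 steps of +1 and 1 of -1.
Favorable paths: C(22,21) = 22
Total paths: 2^22 = 4194304
P = 22/4194304 = 11/2097152

Answer: 11/2097152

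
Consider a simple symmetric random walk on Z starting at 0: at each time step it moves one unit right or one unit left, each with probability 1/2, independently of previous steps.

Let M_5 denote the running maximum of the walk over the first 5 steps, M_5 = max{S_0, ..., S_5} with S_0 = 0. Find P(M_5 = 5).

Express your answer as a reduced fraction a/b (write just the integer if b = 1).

Answer: 1/32

Derivation:
Let M_5 = max(S_0,...,S_5). Use the reflection principle: for j ≥ 1, #{paths with M_5 ≥ j} = #{S_5 ≥ j} + #{S_5 ≥ j+1}.
By reflection, #{M_5 ≥ 5} = #{S_5 ≥ 5} + #{S_5 ≥ 6} = 1 + 0 = 1.
#{M_5 ≥ 6} = #{S_5 ≥ 6} + #{S_5 ≥ 7} = 0 + 0 = 0.
#{M_5 = 5} = 1 - 0 = 1.
P(M_5 = 5) = 1/32 = 1/32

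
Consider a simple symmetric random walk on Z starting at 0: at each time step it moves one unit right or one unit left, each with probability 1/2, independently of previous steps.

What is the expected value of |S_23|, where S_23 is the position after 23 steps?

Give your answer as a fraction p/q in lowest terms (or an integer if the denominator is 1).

S_23 takes values m ≡ 1 (mod 2) with |m| ≤ 23; P(S_23=m) = C(23,(23+m)/2)/2^23.
Total paths: 2^23 = 8388608
Distribution: P(S=-23)=1/8388608, P(S=-21)=23/8388608, P(S=-19)=253/8388608, P(S=-17)=1771/8388608, P(S=-15)=8855/8388608, P(S=-13)=33649/8388608, P(S=-11)=100947/8388608, P(S=-9)=245157/8388608, P(S=-7)=490314/8388608, P(S=-5)=817190/8388608, P(S=-3)=1144066/8388608, P(S=-1)=1352078/8388608, P(S=1)=1352078/8388608, P(S=3)=1144066/8388608, P(S=5)=817190/8388608, P(S=7)=490314/8388608, P(S=9)=245157/8388608, P(S=11)=100947/8388608, P(S=13)=33649/8388608, P(S=15)=8855/8388608, P(S=17)=1771/8388608, P(S=19)=253/8388608, P(S=21)=23/8388608, P(S=23)=1/8388608
E[|S_23|] = Σ_m |m|·P(S_23=m) = 32449872/8388608 = 2028117/524288

Answer: 2028117/524288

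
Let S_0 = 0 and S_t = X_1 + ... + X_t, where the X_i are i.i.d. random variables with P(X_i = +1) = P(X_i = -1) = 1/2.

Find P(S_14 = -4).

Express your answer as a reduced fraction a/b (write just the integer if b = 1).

To reach position -4 after 14 steps: need 5 steps of +1 and 9 of -1.
Favorable paths: C(14,5) = 2002
Total paths: 2^14 = 16384
P = 2002/16384 = 1001/8192

Answer: 1001/8192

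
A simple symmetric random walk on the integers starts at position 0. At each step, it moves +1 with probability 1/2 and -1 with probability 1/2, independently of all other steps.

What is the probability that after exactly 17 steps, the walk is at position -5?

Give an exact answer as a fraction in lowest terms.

To reach position -5 after 17 steps: need 6 steps of +1 and 11 of -1.
Favorable paths: C(17,6) = 12376
Total paths: 2^17 = 131072
P = 12376/131072 = 1547/16384

Answer: 1547/16384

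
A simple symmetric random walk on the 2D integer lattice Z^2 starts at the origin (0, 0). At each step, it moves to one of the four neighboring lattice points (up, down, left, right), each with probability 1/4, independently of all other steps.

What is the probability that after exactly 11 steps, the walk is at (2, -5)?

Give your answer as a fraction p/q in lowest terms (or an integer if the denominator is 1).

Answer: 9075/2097152

Derivation:
Let h be the number of horizontal steps (so 11-h are vertical). To end at (2,-5) need (h+2)/2 right-steps and ((11-h)-5)/2 up-steps.
Sum over h with 2 ≤ h ≤ 6, h ≡ 0 (mod 2), 11-h ≡ 1 (mod 2):
h=2: C(11,2)·C(2,2)·C(9,2) = 55·1·36 = 1980
h=4: C(11,4)·C(4,3)·C(7,1) = 330·4·7 = 9240
h=6: C(11,6)·C(6,4)·C(5,0) = 462·15·1 = 6930
Total favorable: 18150
Total paths: 4^11 = 4194304
P = 18150/4194304 = 9075/2097152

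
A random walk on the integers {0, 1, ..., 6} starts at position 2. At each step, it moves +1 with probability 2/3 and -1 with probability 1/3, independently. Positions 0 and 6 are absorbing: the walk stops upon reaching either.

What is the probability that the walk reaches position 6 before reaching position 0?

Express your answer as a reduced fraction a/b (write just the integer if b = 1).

Biased walk: p = 2/3, q = 1/3, r = q/p = 1/2
Gambler's ruin: P(hit 6 before 0 | start at 2) = (1 - r^a)/(1 - r^N)
r^2 = 1/4; r^6 = 1/64
P = (1 - 1/4) / (1 - 1/64) = 3/4 / 63/64 = 16/21

Answer: 16/21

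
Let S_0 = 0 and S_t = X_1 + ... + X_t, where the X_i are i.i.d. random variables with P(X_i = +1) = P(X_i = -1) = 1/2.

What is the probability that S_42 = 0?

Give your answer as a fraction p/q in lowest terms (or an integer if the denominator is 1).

Answer: 67282234305/549755813888

Derivation:
To return to 0 after 42 steps: need exactly 21 steps of +1 and 21 of -1.
Favorable paths: C(42,21) = 538257874440
Total paths: 2^42 = 4398046511104
P = 538257874440/4398046511104 = 67282234305/549755813888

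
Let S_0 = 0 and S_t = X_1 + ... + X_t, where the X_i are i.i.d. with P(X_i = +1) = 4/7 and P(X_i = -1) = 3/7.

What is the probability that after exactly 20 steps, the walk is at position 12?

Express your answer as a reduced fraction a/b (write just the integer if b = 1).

Answer: 1685538440478720/79792266297612001

Derivation:
To reach position 12 after 20 steps: need 16 steps of +1 and 4 steps of -1.
Number of such sequences: C(20,16) = 4845
Each has probability (4/7)^16 · (3/7)^4 = 347892350976/79792266297612001
P = 4845 · 347892350976/79792266297612001 = 1685538440478720/79792266297612001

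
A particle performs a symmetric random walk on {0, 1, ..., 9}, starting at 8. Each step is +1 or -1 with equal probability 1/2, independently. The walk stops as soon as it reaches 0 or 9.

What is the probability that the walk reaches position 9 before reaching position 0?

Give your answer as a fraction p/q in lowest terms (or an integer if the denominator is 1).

Answer: 8/9

Derivation:
Symmetric walk (p = 1/2): the harmonic-function argument gives P(hit 9 before 0 | start at 8) = a/N.
P = 8/9 = 8/9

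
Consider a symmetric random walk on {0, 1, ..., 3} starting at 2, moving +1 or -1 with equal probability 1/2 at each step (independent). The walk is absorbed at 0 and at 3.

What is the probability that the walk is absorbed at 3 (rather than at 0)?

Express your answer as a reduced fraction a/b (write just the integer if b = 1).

Answer: 2/3

Derivation:
Symmetric walk (p = 1/2): the harmonic-function argument gives P(hit 3 before 0 | start at 2) = a/N.
P = 2/3 = 2/3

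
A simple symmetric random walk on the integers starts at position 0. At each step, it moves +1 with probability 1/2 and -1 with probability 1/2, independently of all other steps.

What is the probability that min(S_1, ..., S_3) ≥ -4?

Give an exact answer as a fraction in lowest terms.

Answer: 1

Derivation:
Let f(t,s) = #length-t paths at position s with S_1..S_t all ≥ -4.
f(t,s) = f(t-1,s-1) + f(t-1,s+1) for s ≥ -4; f(t,s) = 0 for s < -4.
t=0: f(0,0)=1
t=1: f(1,-1)=1 f(1,1)=1
t=2: f(2,-2)=1 f(2,0)=2 f(2,2)=1
t=3: f(3,-3)=1 f(3,-1)=3 f(3,1)=3 f(3,3)=1
Σ_s f(3,s) = 8
P = 8/8 = 1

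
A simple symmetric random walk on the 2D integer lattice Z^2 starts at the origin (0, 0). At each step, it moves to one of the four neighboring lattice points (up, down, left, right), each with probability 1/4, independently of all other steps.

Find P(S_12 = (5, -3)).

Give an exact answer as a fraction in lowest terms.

Answer: 3267/1048576

Derivation:
Let h be the number of horizontal steps (so 12-h are vertical). To end at (5,-3) need (h+5)/2 right-steps and ((12-h)-3)/2 up-steps.
Sum over h with 5 ≤ h ≤ 9, h ≡ 1 (mod 2), 12-h ≡ 1 (mod 2):
h=5: C(12,5)·C(5,5)·C(7,2) = 792·1·21 = 16632
h=7: C(12,7)·C(7,6)·C(5,1) = 792·7·5 = 27720
h=9: C(12,9)·C(9,7)·C(3,0) = 220·36·1 = 7920
Total favorable: 52272
Total paths: 4^12 = 16777216
P = 52272/16777216 = 3267/1048576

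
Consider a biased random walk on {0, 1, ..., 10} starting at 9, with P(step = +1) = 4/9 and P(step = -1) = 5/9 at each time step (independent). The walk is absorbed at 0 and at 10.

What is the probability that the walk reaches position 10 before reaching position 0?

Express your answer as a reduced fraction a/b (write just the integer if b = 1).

Answer: 6763924/8717049

Derivation:
Biased walk: p = 4/9, q = 5/9, r = q/p = 5/4
Gambler's ruin: P(hit 10 before 0 | start at 9) = (1 - r^a)/(1 - r^N)
r^9 = 1953125/262144; r^10 = 9765625/1048576
P = (1 - 1953125/262144) / (1 - 9765625/1048576) = -1690981/262144 / -8717049/1048576 = 6763924/8717049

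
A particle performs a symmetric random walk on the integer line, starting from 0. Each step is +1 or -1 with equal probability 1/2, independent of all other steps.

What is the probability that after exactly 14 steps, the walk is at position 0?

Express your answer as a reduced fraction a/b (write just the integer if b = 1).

To return to 0 after 14 steps: need exactly 7 steps of +1 and 7 of -1.
Favorable paths: C(14,7) = 3432
Total paths: 2^14 = 16384
P = 3432/16384 = 429/2048

Answer: 429/2048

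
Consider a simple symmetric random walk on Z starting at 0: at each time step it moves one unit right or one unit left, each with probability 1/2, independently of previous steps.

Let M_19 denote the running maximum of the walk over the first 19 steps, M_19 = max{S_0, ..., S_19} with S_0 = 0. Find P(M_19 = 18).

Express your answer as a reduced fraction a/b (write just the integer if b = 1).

Let M_19 = max(S_0,...,S_19). Use the reflection principle: for j ≥ 1, #{paths with M_19 ≥ j} = #{S_19 ≥ j} + #{S_19 ≥ j+1}.
By reflection, #{M_19 ≥ 18} = #{S_19 ≥ 18} + #{S_19 ≥ 19} = 1 + 1 = 2.
#{M_19 ≥ 19} = #{S_19 ≥ 19} + #{S_19 ≥ 20} = 1 + 0 = 1.
#{M_19 = 18} = 2 - 1 = 1.
P(M_19 = 18) = 1/524288 = 1/524288

Answer: 1/524288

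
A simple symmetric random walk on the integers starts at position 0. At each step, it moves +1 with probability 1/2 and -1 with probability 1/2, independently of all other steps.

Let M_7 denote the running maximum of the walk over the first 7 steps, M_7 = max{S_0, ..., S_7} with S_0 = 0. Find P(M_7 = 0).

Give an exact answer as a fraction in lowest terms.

Let M_7 = max(S_0,...,S_7). Use the reflection principle: for j ≥ 1, #{paths with M_7 ≥ j} = #{S_7 ≥ j} + #{S_7 ≥ j+1}.
P(M_7 ≥ 0) = 1 since S_0 = 0, so #{M_7 ≥ 0} = 128.
#{M_7 ≥ 1} = #{S_7 ≥ 1} + #{S_7 ≥ 2} = 64 + 29 = 93.
#{M_7 = 0} = 128 - 93 = 35.
P(M_7 = 0) = 35/128 = 35/128

Answer: 35/128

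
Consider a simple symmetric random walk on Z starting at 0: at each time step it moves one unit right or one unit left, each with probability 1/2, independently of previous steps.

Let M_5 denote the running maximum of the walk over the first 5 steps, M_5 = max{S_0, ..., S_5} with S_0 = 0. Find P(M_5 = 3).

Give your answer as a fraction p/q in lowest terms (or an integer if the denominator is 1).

Answer: 5/32

Derivation:
Let M_5 = max(S_0,...,S_5). Use the reflection principle: for j ≥ 1, #{paths with M_5 ≥ j} = #{S_5 ≥ j} + #{S_5 ≥ j+1}.
By reflection, #{M_5 ≥ 3} = #{S_5 ≥ 3} + #{S_5 ≥ 4} = 6 + 1 = 7.
#{M_5 ≥ 4} = #{S_5 ≥ 4} + #{S_5 ≥ 5} = 1 + 1 = 2.
#{M_5 = 3} = 7 - 2 = 5.
P(M_5 = 3) = 5/32 = 5/32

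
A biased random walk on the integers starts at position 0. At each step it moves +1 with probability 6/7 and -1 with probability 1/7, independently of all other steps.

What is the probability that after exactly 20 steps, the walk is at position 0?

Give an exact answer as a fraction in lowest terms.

Answer: 11171488813056/79792266297612001

Derivation:
To be at 0 after 20 steps: need exactly 10 steps of +1 and 10 of -1.
Number of such sequences: C(20,10) = 184756
Each has probability (6/7)^10 · (1/7)^10 = 60466176/79792266297612001
P = 184756 · 60466176/79792266297612001 = 11171488813056/79792266297612001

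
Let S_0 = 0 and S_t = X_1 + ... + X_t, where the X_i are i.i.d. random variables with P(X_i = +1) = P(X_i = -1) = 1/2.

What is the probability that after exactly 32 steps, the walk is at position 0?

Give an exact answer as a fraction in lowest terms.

To return to 0 after 32 steps: need exactly 16 steps of +1 and 16 of -1.
Favorable paths: C(32,16) = 601080390
Total paths: 2^32 = 4294967296
P = 601080390/4294967296 = 300540195/2147483648

Answer: 300540195/2147483648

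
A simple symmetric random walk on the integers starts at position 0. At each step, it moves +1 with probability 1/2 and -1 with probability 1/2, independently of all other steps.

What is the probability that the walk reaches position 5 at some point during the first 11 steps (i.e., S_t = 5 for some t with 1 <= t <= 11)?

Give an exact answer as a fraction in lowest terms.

Count via complement. Let g(t,s) = #length-t paths at position s with S_1..S_t all ≠ 5.
g(t,s) = g(t-1,s-1) + g(t-1,s+1) for s ≠ 5; g(t,5) = 0.
t=0: g(0,0)=1
t=1: g(1,-1)=1 g(1,1)=1
t=2: g(2,-2)=1 g(2,0)=2 g(2,2)=1
t=3: g(3,-3)=1 g(3,-1)=3 g(3,1)=3 g(3,3)=1
t=4: g(4,-4)=1 g(4,-2)=4 g(4,0)=6 g(4,2)=4 g(4,4)=1
t=5: g(5,-5)=1 g(5,-3)=5 g(5,-1)=10 g(5,1)=10 g(5,3)=5
t=6: g(6,-6)=1 g(6,-4)=6 g(6,-2)=15 g(6,0)=20 g(6,2)=15 g(6,4)=5
t=7: g(7,-7)=1 g(7,-5)=7 g(7,-3)=21 g(7,-1)=35 g(7,1)=35 g(7,3)=20
t=8: g(8,-8)=1 g(8,-6)=8 g(8,-4)=28 g(8,-2)=56 g(8,0)=70 g(8,2)=55 g(8,4)=20
t=9: g(9,-9)=1 g(9,-7)=9 g(9,-5)=36 g(9,-3)=84 g(9,-1)=126 g(9,1)=125 g(9,3)=75
t=10: g(10,-10)=1 g(10,-8)=10 g(10,-6)=45 g(10,-4)=120 g(10,-2)=210 g(10,0)=251 g(10,2)=200 g(10,4)=75
t=11: g(11,-11)=1 g(11,-9)=11 g(11,-7)=55 g(11,-5)=165 g(11,-3)=330 g(11,-1)=461 g(11,1)=451 g(11,3)=275
Paths never hitting 5: Σ_s g(11,s) = 1749
Paths hitting 5: 2^11 - 1749 = 299
P = 299/2048 = 299/2048

Answer: 299/2048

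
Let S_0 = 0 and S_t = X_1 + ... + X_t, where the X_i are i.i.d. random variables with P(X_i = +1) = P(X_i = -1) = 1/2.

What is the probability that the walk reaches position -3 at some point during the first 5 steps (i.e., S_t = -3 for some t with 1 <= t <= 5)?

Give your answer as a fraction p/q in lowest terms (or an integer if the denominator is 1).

Count via complement. Let g(t,s) = #length-t paths at position s with S_1..S_t all ≠ -3.
g(t,s) = g(t-1,s-1) + g(t-1,s+1) for s ≠ -3; g(t,-3) = 0.
t=0: g(0,0)=1
t=1: g(1,-1)=1 g(1,1)=1
t=2: g(2,-2)=1 g(2,0)=2 g(2,2)=1
t=3: g(3,-1)=3 g(3,1)=3 g(3,3)=1
t=4: g(4,-2)=3 g(4,0)=6 g(4,2)=4 g(4,4)=1
t=5: g(5,-1)=9 g(5,1)=10 g(5,3)=5 g(5,5)=1
Paths never hitting -3: Σ_s g(5,s) = 25
Paths hitting -3: 2^5 - 25 = 7
P = 7/32 = 7/32

Answer: 7/32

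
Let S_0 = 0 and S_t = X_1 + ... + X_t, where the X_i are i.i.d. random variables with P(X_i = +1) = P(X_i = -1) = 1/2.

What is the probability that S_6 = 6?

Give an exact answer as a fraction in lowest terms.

Answer: 1/64

Derivation:
To reach position 6 after 6 steps: need 6 steps of +1 and 0 of -1.
Favorable paths: C(6,6) = 1
Total paths: 2^6 = 64
P = 1/64 = 1/64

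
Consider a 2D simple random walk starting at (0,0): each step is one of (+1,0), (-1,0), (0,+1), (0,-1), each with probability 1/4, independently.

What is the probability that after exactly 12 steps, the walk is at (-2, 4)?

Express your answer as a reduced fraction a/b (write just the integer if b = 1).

Answer: 5445/524288

Derivation:
Let h be the number of horizontal steps (so 12-h are vertical). To end at (-2,4) need (h-2)/2 right-steps and ((12-h)+4)/2 up-steps.
Sum over h with 2 ≤ h ≤ 8, h ≡ 0 (mod 2), 12-h ≡ 0 (mod 2):
h=2: C(12,2)·C(2,0)·C(10,7) = 66·1·120 = 7920
h=4: C(12,4)·C(4,1)·C(8,6) = 495·4·28 = 55440
h=6: C(12,6)·C(6,2)·C(6,5) = 924·15·6 = 83160
h=8: C(12,8)·C(8,3)·C(4,4) = 495·56·1 = 27720
Total favorable: 174240
Total paths: 4^12 = 16777216
P = 174240/16777216 = 5445/524288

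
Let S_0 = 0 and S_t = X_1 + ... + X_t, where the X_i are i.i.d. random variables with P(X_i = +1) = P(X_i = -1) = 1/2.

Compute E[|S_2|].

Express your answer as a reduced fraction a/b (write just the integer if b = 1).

S_2 takes values m ≡ 0 (mod 2) with |m| ≤ 2; P(S_2=m) = C(2,(2+m)/2)/2^2.
Total paths: 2^2 = 4
Distribution: P(S=-2)=1/4, P(S=0)=2/4, P(S=2)=1/4
E[|S_2|] = Σ_m |m|·P(S_2=m) = 4/4 = 1

Answer: 1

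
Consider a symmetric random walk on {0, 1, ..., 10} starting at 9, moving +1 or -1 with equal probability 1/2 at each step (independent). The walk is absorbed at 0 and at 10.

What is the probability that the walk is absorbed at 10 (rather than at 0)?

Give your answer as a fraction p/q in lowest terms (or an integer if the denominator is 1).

Answer: 9/10

Derivation:
Symmetric walk (p = 1/2): the harmonic-function argument gives P(hit 10 before 0 | start at 9) = a/N.
P = 9/10 = 9/10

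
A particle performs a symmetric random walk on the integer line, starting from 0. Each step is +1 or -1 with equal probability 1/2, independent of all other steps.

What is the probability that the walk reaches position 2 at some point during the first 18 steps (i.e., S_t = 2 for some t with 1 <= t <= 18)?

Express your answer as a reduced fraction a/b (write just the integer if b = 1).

Count via complement. Let g(t,s) = #length-t paths at position s with S_1..S_t all ≠ 2.
g(t,s) = g(t-1,s-1) + g(t-1,s+1) for s ≠ 2; g(t,2) = 0.
t=0: g(0,0)=1
t=1: g(1,-1)=1 g(1,1)=1
t=2: g(2,-2)=1 g(2,0)=2
t=3: g(3,-3)=1 g(3,-1)=3 g(3,1)=2
t=4: g(4,-4)=1 g(4,-2)=4 g(4,0)=5
t=5: g(5,-5)=1 g(5,-3)=5 g(5,-1)=9 g(5,1)=5
t=6: g(6,-6)=1 g(6,-4)=6 g(6,-2)=14 g(6,0)=14
t=7: g(7,-7)=1 g(7,-5)=7 g(7,-3)=20 g(7,-1)=28 g(7,1)=14
t=8: g(8,-8)=1 g(8,-6)=8 g(8,-4)=27 g(8,-2)=48 g(8,0)=42
t=9: g(9,-9)=1 g(9,-7)=9 g(9,-5)=35 g(9,-3)=75 g(9,-1)=90 g(9,1)=42
t=10: g(10,-10)=1 g(10,-8)=10 g(10,-6)=44 g(10,-4)=110 g(10,-2)=165 g(10,0)=132
t=11: g(11,-11)=1 g(11,-9)=11 g(11,-7)=54 g(11,-5)=154 g(11,-3)=275 g(11,-1)=297 g(11,1)=132
t=12: g(12,-12)=1 g(12,-10)=12 g(12,-8)=65 g(12,-6)=208 g(12,-4)=429 g(12,-2)=572 g(12,0)=429
t=13: g(13,-13)=1 g(13,-11)=13 g(13,-9)=77 g(13,-7)=273 g(13,-5)=637 g(13,-3)=1001 g(13,-1)=1001 g(13,1)=429
t=14: g(14,-14)=1 g(14,-12)=14 g(14,-10)=90 g(14,-8)=350 g(14,-6)=910 g(14,-4)=1638 g(14,-2)=2002 g(14,0)=1430
t=15: g(15,-15)=1 g(15,-13)=15 g(15,-11)=104 g(15,-9)=440 g(15,-7)=1260 g(15,-5)=2548 g(15,-3)=3640 g(15,-1)=3432 g(15,1)=1430
t=16: g(16,-16)=1 g(16,-14)=16 g(16,-12)=119 g(16,-10)=544 g(16,-8)=1700 g(16,-6)=3808 g(16,-4)=6188 g(16,-2)=7072 g(16,0)=4862
t=17: g(17,-17)=1 g(17,-15)=17 g(17,-13)=135 g(17,-11)=663 g(17,-9)=2244 g(17,-7)=5508 g(17,-5)=9996 g(17,-3)=13260 g(17,-1)=11934 g(17,1)=4862
t=18: g(18,-18)=1 g(18,-16)=18 g(18,-14)=152 g(18,-12)=798 g(18,-10)=2907 g(18,-8)=7752 g(18,-6)=15504 g(18,-4)=23256 g(18,-2)=25194 g(18,0)=16796
Paths never hitting 2: Σ_s g(18,s) = 92378
Paths hitting 2: 2^18 - 92378 = 169766
P = 169766/262144 = 84883/131072

Answer: 84883/131072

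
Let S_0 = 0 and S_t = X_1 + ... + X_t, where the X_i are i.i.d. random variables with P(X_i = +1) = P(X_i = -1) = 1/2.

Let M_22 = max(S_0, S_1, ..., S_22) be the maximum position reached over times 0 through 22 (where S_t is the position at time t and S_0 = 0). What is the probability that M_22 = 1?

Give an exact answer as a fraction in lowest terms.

Answer: 323323/2097152

Derivation:
Let M_22 = max(S_0,...,S_22). Use the reflection principle: for j ≥ 1, #{paths with M_22 ≥ j} = #{S_22 ≥ j} + #{S_22 ≥ j+1}.
By reflection, #{M_22 ≥ 1} = #{S_22 ≥ 1} + #{S_22 ≥ 2} = 1744436 + 1744436 = 3488872.
#{M_22 ≥ 2} = #{S_22 ≥ 2} + #{S_22 ≥ 3} = 1744436 + 1097790 = 2842226.
#{M_22 = 1} = 3488872 - 2842226 = 646646.
P(M_22 = 1) = 646646/4194304 = 323323/2097152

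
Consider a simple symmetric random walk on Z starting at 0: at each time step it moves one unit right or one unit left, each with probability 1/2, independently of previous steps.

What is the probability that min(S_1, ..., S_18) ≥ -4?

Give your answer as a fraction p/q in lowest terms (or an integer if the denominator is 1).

Let f(t,s) = #length-t paths at position s with S_1..S_t all ≥ -4.
f(t,s) = f(t-1,s-1) + f(t-1,s+1) for s ≥ -4; f(t,s) = 0 for s < -4.
t=0: f(0,0)=1
t=1: f(1,-1)=1 f(1,1)=1
t=2: f(2,-2)=1 f(2,0)=2 f(2,2)=1
t=3: f(3,-3)=1 f(3,-1)=3 f(3,1)=3 f(3,3)=1
t=4: f(4,-4)=1 f(4,-2)=4 f(4,0)=6 f(4,2)=4 f(4,4)=1
t=5: f(5,-3)=5 f(5,-1)=10 f(5,1)=10 f(5,3)=5 f(5,5)=1
t=6: f(6,-4)=5 f(6,-2)=15 f(6,0)=20 f(6,2)=15 f(6,4)=6 f(6,6)=1
t=7: f(7,-3)=20 f(7,-1)=35 f(7,1)=35 f(7,3)=21 f(7,5)=7 f(7,7)=1
t=8: f(8,-4)=20 f(8,-2)=55 f(8,0)=70 f(8,2)=56 f(8,4)=28 f(8,6)=8 f(8,8)=1
t=9: f(9,-3)=75 f(9,-1)=125 f(9,1)=126 f(9,3)=84 f(9,5)=36 f(9,7)=9 f(9,9)=1
t=10: f(10,-4)=75 f(10,-2)=200 f(10,0)=251 f(10,2)=210 f(10,4)=120 f(10,6)=45 f(10,8)=10 f(10,10)=1
t=11: f(11,-3)=275 f(11,-1)=451 f(11,1)=461 f(11,3)=330 f(11,5)=165 f(11,7)=55 f(11,9)=11 f(11,11)=1
t=12: f(12,-4)=275 f(12,-2)=726 f(12,0)=912 f(12,2)=791 f(12,4)=495 f(12,6)=220 f(12,8)=66 f(12,10)=12 f(12,12)=1
t=13: f(13,-3)=1001 f(13,-1)=1638 f(13,1)=1703 f(13,3)=1286 f(13,5)=715 f(13,7)=286 f(13,9)=78 f(13,11)=13 f(13,13)=1
t=14: f(14,-4)=1001 f(14,-2)=2639 f(14,0)=3341 f(14,2)=2989 f(14,4)=2001 f(14,6)=1001 f(14,8)=364 f(14,10)=91 f(14,12)=14 f(14,14)=1
t=15: f(15,-3)=3640 f(15,-1)=5980 f(15,1)=6330 f(15,3)=4990 f(15,5)=3002 f(15,7)=1365 f(15,9)=455 f(15,11)=105 f(15,13)=15 f(15,15)=1
t=16: f(16,-4)=3640 f(16,-2)=9620 f(16,0)=12310 f(16,2)=11320 f(16,4)=7992 f(16,6)=4367 f(16,8)=1820 f(16,10)=560 f(16,12)=120 f(16,14)=16 f(16,16)=1
t=17: f(17,-3)=13260 f(17,-1)=21930 f(17,1)=23630 f(17,3)=19312 f(17,5)=12359 f(17,7)=6187 f(17,9)=2380 f(17,11)=680 f(17,13)=136 f(17,15)=17 f(17,17)=1
t=18: f(18,-4)=13260 f(18,-2)=35190 f(18,0)=45560 f(18,2)=42942 f(18,4)=31671 f(18,6)=18546 f(18,8)=8567 f(18,10)=3060 f(18,12)=816 f(18,14)=153 f(18,16)=18 f(18,18)=1
Σ_s f(18,s) = 199784
P = 199784/262144 = 24973/32768

Answer: 24973/32768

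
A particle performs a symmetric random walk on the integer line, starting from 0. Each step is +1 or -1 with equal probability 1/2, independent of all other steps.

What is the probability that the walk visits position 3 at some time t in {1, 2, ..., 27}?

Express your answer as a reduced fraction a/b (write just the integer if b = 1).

Count via complement. Let g(t,s) = #length-t paths at position s with S_1..S_t all ≠ 3.
g(t,s) = g(t-1,s-1) + g(t-1,s+1) for s ≠ 3; g(t,3) = 0.
t=0: g(0,0)=1
t=1: g(1,-1)=1 g(1,1)=1
t=2: g(2,-2)=1 g(2,0)=2 g(2,2)=1
t=3: g(3,-3)=1 g(3,-1)=3 g(3,1)=3
t=4: g(4,-4)=1 g(4,-2)=4 g(4,0)=6 g(4,2)=3
t=5: g(5,-5)=1 g(5,-3)=5 g(5,-1)=10 g(5,1)=9
t=6: g(6,-6)=1 g(6,-4)=6 g(6,-2)=15 g(6,0)=19 g(6,2)=9
t=7: g(7,-7)=1 g(7,-5)=7 g(7,-3)=21 g(7,-1)=34 g(7,1)=28
t=8: g(8,-8)=1 g(8,-6)=8 g(8,-4)=28 g(8,-2)=55 g(8,0)=62 g(8,2)=28
t=9: g(9,-9)=1 g(9,-7)=9 g(9,-5)=36 g(9,-3)=83 g(9,-1)=117 g(9,1)=90
t=10: g(10,-10)=1 g(10,-8)=10 g(10,-6)=45 g(10,-4)=119 g(10,-2)=200 g(10,0)=207 g(10,2)=90
t=11: g(11,-11)=1 g(11,-9)=11 g(11,-7)=55 g(11,-5)=164 g(11,-3)=319 g(11,-1)=407 g(11,1)=297
t=12: g(12,-12)=1 g(12,-10)=12 g(12,-8)=66 g(12,-6)=219 g(12,-4)=483 g(12,-2)=726 g(12,0)=704 g(12,2)=297
t=13: g(13,-13)=1 g(13,-11)=13 g(13,-9)=78 g(13,-7)=285 g(13,-5)=702 g(13,-3)=1209 g(13,-1)=1430 g(13,1)=1001
t=14: g(14,-14)=1 g(14,-12)=14 g(14,-10)=91 g(14,-8)=363 g(14,-6)=987 g(14,-4)=1911 g(14,-2)=2639 g(14,0)=2431 g(14,2)=1001
t=15: g(15,-15)=1 g(15,-13)=15 g(15,-11)=105 g(15,-9)=454 g(15,-7)=1350 g(15,-5)=2898 g(15,-3)=4550 g(15,-1)=5070 g(15,1)=3432
t=16: g(16,-16)=1 g(16,-14)=16 g(16,-12)=120 g(16,-10)=559 g(16,-8)=1804 g(16,-6)=4248 g(16,-4)=7448 g(16,-2)=9620 g(16,0)=8502 g(16,2)=3432
t=17: g(17,-17)=1 g(17,-15)=17 g(17,-13)=136 g(17,-11)=679 g(17,-9)=2363 g(17,-7)=6052 g(17,-5)=11696 g(17,-3)=17068 g(17,-1)=18122 g(17,1)=11934
t=18: g(18,-18)=1 g(18,-16)=18 g(18,-14)=153 g(18,-12)=815 g(18,-10)=3042 g(18,-8)=8415 g(18,-6)=17748 g(18,-4)=28764 g(18,-2)=35190 g(18,0)=30056 g(18,2)=11934
t=19: g(19,-19)=1 g(19,-17)=19 g(19,-15)=171 g(19,-13)=968 g(19,-11)=3857 g(19,-9)=11457 g(19,-7)=26163 g(19,-5)=46512 g(19,-3)=63954 g(19,-1)=65246 g(19,1)=41990
t=20: g(20,-20)=1 g(20,-18)=20 g(20,-16)=190 g(20,-14)=1139 g(20,-12)=4825 g(20,-10)=15314 g(20,-8)=37620 g(20,-6)=72675 g(20,-4)=110466 g(20,-2)=129200 g(20,0)=107236 g(20,2)=41990
t=21: g(21,-21)=1 g(21,-19)=21 g(21,-17)=210 g(21,-15)=1329 g(21,-13)=5964 g(21,-11)=20139 g(21,-9)=52934 g(21,-7)=110295 g(21,-5)=183141 g(21,-3)=239666 g(21,-1)=236436 g(21,1)=149226
t=22: g(22,-22)=1 g(22,-20)=22 g(22,-18)=231 g(22,-16)=1539 g(22,-14)=7293 g(22,-12)=26103 g(22,-10)=73073 g(22,-8)=163229 g(22,-6)=293436 g(22,-4)=422807 g(22,-2)=476102 g(22,0)=385662 g(22,2)=149226
t=23: g(23,-23)=1 g(23,-21)=23 g(23,-19)=253 g(23,-17)=1770 g(23,-15)=8832 g(23,-13)=33396 g(23,-11)=99176 g(23,-9)=236302 g(23,-7)=456665 g(23,-5)=716243 g(23,-3)=898909 g(23,-1)=861764 g(23,1)=534888
t=24: g(24,-24)=1 g(24,-22)=24 g(24,-20)=276 g(24,-18)=2023 g(24,-16)=10602 g(24,-14)=42228 g(24,-12)=132572 g(24,-10)=335478 g(24,-8)=692967 g(24,-6)=1172908 g(24,-4)=1615152 g(24,-2)=1760673 g(24,0)=1396652 g(24,2)=534888
t=25: g(25,-25)=1 g(25,-23)=25 g(25,-21)=300 g(25,-19)=2299 g(25,-17)=12625 g(25,-15)=52830 g(25,-13)=174800 g(25,-11)=468050 g(25,-9)=1028445 g(25,-7)=1865875 g(25,-5)=2788060 g(25,-3)=3375825 g(25,-1)=3157325 g(25,1)=1931540
t=26: g(26,-26)=1 g(26,-24)=26 g(26,-22)=325 g(26,-20)=2599 g(26,-18)=14924 g(26,-16)=65455 g(26,-14)=227630 g(26,-12)=642850 g(26,-10)=1496495 g(26,-8)=2894320 g(26,-6)=4653935 g(26,-4)=6163885 g(26,-2)=6533150 g(26,0)=5088865 g(26,2)=1931540
t=27: g(27,-27)=1 g(27,-25)=27 g(27,-23)=351 g(27,-21)=2924 g(27,-19)=17523 g(27,-17)=80379 g(27,-15)=293085 g(27,-13)=870480 g(27,-11)=2139345 g(27,-9)=4390815 g(27,-7)=7548255 g(27,-5)=10817820 g(27,-3)=12697035 g(27,-1)=11622015 g(27,1)=7020405
Paths never hitting 3: Σ_s g(27,s) = 57500460
Paths hitting 3: 2^27 - 57500460 = 76717268
P = 76717268/134217728 = 19179317/33554432

Answer: 19179317/33554432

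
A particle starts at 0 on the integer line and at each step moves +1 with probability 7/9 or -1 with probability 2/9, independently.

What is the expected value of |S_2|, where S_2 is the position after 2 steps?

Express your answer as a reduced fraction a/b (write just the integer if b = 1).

S_2 takes values m ≡ 0 (mod 2) with |m| ≤ 2; P(S_2=m) = C(2,(2+m)/2) · (7/9)^((2+m)/2) · (2/9)^((2-m)/2).
Distribution: P(S=-2)=4/81, P(S=0)=28/81, P(S=2)=49/81
E[|S_2|] = Σ_m |m|·P(S_2=m) = 106/81

Answer: 106/81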